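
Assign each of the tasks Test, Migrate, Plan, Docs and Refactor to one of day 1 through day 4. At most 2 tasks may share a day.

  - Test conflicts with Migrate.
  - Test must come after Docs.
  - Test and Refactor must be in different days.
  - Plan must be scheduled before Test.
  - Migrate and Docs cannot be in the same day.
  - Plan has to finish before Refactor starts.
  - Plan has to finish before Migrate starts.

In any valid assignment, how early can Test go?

day 2

Precedence pushes Test to at least day 2.
Test at day 2 is achievable: Migrate in day 3; Test in day 2; Plan in day 1; Docs in day 1; Refactor in day 3.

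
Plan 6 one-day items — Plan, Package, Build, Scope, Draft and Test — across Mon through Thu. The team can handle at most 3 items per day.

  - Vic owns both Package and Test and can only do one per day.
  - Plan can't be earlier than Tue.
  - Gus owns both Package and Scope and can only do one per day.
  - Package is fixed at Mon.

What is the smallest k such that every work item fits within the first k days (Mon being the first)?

2 days

With at most 3 per day and 6 work items, at least 2 days are needed.
Plan can't be placed before Tue — that is day 2 counting from Mon — so the schedule must run through at least 2 days.
2 works (last occupied day: Tue): for example Draft=Mon, Build=Mon, Plan=Tue, Package=Mon, Scope=Tue, Test=Tue.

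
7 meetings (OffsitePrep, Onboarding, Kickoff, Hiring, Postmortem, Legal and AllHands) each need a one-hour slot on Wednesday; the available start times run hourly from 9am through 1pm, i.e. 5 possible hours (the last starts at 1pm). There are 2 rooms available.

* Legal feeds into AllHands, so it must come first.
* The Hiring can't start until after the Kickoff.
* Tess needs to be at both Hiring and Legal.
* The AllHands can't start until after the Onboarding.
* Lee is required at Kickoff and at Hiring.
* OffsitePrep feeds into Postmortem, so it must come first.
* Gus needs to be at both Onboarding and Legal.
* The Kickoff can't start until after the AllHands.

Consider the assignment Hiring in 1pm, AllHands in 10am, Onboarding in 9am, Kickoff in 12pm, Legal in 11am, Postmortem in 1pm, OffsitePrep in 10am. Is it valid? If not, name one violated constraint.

No — it violates: Legal feeds into AllHands, so it must come first

The AllHands can't start until after the Onboarding — holds.
Legal feeds into AllHands, so it must come first — violated.
Tess needs to be at both Hiring and Legal — holds.
There are 2 rooms available — holds.
Gus needs to be at both Onboarding and Legal — holds.
OffsitePrep feeds into Postmortem, so it must come first — holds.
Lee is required at Kickoff and at Hiring — holds.
The Hiring can't start until after the Kickoff — holds.
The Kickoff can't start until after the AllHands — holds.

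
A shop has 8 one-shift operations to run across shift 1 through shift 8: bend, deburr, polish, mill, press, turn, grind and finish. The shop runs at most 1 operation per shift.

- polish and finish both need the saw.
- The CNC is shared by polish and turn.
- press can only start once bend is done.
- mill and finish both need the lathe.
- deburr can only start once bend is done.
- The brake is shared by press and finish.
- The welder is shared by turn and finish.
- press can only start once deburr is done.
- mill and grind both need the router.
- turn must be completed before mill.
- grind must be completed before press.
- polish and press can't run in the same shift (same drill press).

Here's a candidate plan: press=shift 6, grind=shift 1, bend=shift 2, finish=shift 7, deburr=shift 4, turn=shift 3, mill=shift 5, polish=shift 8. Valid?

mill and finish both need the lathe — holds.
press can only start once bend is done — holds.
press can only start once deburr is done — holds.
polish and finish both need the saw — holds.
The CNC is shared by polish and turn — holds.
The shop runs at most 1 operation per shift — holds.
turn must be completed before mill — holds.
grind must be completed before press — holds.
mill and grind both need the router — holds.
polish and press can't run in the same shift (same drill press) — holds.
The brake is shared by press and finish — holds.
deburr can only start once bend is done — holds.
The welder is shared by turn and finish — holds.

Yes, all constraints hold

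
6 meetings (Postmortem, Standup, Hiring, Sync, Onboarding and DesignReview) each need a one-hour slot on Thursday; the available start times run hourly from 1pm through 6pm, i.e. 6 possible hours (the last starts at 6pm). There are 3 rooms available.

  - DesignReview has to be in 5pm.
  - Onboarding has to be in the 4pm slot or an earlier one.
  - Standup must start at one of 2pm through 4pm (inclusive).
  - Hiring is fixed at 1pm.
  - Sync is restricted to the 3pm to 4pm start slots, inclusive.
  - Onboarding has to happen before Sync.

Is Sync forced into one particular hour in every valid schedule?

Sync can be 3pm (e.g. Onboarding=1pm, Sync=3pm, Postmortem=1pm, DesignReview=5pm, Standup=2pm, Hiring=1pm) or 4pm (e.g. Onboarding in 1pm, Postmortem in 1pm, Hiring in 1pm, DesignReview in 5pm, Sync in 4pm, Standup in 2pm).

No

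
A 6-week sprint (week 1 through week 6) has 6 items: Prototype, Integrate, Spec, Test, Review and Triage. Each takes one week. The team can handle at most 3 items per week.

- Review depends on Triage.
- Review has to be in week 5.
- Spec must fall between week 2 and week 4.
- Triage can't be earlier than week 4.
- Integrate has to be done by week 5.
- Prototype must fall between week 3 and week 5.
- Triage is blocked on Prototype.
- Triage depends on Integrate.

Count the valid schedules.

53

Splitting on Integrate: it can be week 1 (18), week 2 (18), week 3 (17). Listing each branch's schedules as (Prototype, Spec, Test, Review, Triage) by week number:
Integrate=week 1: (3,2,1,5,4) (3,2,2,5,4) (3,2,3,5,4) (3,2,4,5,4) (3,2,5,5,4) (3,2,6,5,4) (3,3,1,5,4) (3,3,2,5,4) (3,3,3,5,4) (3,3,4,5,4) (3,3,5,5,4) (3,3,6,5,4) (3,4,1,5,4) (3,4,2,5,4) (3,4,3,5,4) (3,4,4,5,4) (3,4,5,5,4) (3,4,6,5,4) — 18.
Integrate=week 2: (3,2,1,5,4) (3,2,2,5,4) (3,2,3,5,4) (3,2,4,5,4) (3,2,5,5,4) (3,2,6,5,4) (3,3,1,5,4) (3,3,2,5,4) (3,3,3,5,4) (3,3,4,5,4) (3,3,5,5,4) (3,3,6,5,4) (3,4,1,5,4) (3,4,2,5,4) (3,4,3,5,4) (3,4,4,5,4) (3,4,5,5,4) (3,4,6,5,4) — 18.
Integrate=week 3: (3,2,1,5,4) (3,2,2,5,4) (3,2,3,5,4) (3,2,4,5,4) (3,2,5,5,4) (3,2,6,5,4) (3,3,1,5,4) (3,3,2,5,4) (3,3,4,5,4) (3,3,5,5,4) (3,3,6,5,4) (3,4,1,5,4) (3,4,2,5,4) (3,4,3,5,4) (3,4,4,5,4) (3,4,5,5,4) (3,4,6,5,4) — 17.
Summing: 18 + 18 + 17 = 53.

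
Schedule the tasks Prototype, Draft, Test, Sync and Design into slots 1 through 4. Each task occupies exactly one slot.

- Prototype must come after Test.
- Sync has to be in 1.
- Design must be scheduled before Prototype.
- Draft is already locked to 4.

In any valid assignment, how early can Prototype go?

Precedence pushes Prototype to at least 2.
Prototype at 2 is achievable: Prototype -> 2, Sync -> 1, Draft -> 4, Test -> 1, Design -> 1.

2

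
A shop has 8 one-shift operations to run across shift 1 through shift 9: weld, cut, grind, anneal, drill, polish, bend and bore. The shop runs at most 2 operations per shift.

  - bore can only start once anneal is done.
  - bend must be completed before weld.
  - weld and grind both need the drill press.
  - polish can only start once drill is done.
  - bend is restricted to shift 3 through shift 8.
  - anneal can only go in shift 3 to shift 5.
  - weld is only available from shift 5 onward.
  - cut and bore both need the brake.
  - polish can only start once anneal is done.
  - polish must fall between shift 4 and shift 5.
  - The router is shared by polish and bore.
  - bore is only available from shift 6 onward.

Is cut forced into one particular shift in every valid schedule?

cut can be shift 1 (e.g. drill -> shift 1; polish -> shift 4; weld -> shift 5; bore -> shift 6; anneal -> shift 3; grind -> shift 2; bend -> shift 3; cut -> shift 1) or shift 2 (e.g. drill=shift 1, cut=shift 2, bend=shift 3, grind=shift 1, polish=shift 4, bore=shift 6, anneal=shift 3, weld=shift 5).

No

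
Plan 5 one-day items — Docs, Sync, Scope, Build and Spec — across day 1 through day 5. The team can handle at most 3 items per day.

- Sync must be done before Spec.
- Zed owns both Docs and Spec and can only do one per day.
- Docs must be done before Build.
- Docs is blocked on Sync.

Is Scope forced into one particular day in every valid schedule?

Scope can be day 1 (e.g. Sync in day 1, Docs in day 2, Scope in day 1, Spec in day 3, Build in day 3) or day 2 (e.g. Docs -> day 2; Spec -> day 3; Scope -> day 2; Sync -> day 1; Build -> day 3).

No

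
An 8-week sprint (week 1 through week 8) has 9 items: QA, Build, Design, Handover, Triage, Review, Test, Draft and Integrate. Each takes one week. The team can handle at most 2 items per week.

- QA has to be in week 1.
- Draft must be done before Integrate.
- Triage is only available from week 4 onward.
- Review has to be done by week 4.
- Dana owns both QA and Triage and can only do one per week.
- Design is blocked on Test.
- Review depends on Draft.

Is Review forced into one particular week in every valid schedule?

No

Review can be week 2 (e.g. Review=week 2, Handover=week 5, Test=week 2, Triage=week 4, Build=week 4, Design=week 3, Draft=week 1, Integrate=week 3, QA=week 1) or week 3 (e.g. Draft=week 1; Review=week 3; Design=week 3; Triage=week 4; Handover=week 5; Test=week 2; Integrate=week 2; QA=week 1; Build=week 4).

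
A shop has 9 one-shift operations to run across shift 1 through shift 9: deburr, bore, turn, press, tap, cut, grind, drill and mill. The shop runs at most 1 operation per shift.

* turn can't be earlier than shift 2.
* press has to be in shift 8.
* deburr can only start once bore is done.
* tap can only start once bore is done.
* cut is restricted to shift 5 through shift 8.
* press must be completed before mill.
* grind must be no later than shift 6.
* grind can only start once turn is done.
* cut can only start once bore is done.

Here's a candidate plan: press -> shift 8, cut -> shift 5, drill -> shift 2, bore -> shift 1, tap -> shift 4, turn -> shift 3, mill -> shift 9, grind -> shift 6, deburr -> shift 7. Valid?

Yes, all constraints hold

The shop runs at most 1 operation per shift — holds.
press has to be in shift 8 — holds.
deburr can only start once bore is done — holds.
press must be completed before mill — holds.
tap can only start once bore is done — holds.
grind can only start once turn is done — holds.
grind must be no later than shift 6 — holds.
cut is restricted to shift 5 through shift 8 — holds.
turn can't be earlier than shift 2 — holds.
cut can only start once bore is done — holds.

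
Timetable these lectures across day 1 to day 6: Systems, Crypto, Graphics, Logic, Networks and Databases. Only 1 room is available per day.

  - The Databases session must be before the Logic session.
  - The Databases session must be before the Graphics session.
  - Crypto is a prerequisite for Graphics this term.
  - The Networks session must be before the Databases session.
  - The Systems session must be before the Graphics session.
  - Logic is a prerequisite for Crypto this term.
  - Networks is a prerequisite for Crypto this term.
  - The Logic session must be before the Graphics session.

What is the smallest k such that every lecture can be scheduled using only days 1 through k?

The precedence chain requires at least 5 distinct days.
With at most 1 per day and 6 lectures, at least 6 days are needed.
6 works (last occupied day: day 6): for example Networks -> day 1; Databases -> day 2; Graphics -> day 6; Crypto -> day 4; Logic -> day 3; Systems -> day 5.

6 days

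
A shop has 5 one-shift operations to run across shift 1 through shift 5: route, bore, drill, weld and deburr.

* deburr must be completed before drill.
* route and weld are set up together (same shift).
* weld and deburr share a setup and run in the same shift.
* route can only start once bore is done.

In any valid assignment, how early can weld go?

Weld must be in the same shift as route, which can't be before shift 2, so weld is at least shift 2; weld must be in the same shift as deburr, which can't be after shift 4, so weld is at most shift 4.
weld at shift 2 is achievable: route in shift 2; deburr in shift 2; weld in shift 2; drill in shift 3; bore in shift 1.

shift 2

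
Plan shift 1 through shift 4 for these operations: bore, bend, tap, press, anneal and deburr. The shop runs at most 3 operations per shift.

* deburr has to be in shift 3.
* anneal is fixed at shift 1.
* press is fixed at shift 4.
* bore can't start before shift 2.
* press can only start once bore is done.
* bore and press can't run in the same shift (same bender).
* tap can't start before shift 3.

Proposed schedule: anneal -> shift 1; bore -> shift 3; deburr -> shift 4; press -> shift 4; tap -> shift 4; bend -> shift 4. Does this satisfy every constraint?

bore and press can't run in the same shift (same bender) — holds.
The shop runs at most 3 operations per shift — violated.
press is fixed at shift 4 — holds.
press can only start once bore is done — holds.
deburr has to be in shift 3 — violated.
anneal is fixed at shift 1 — holds.
bore can't start before shift 2 — holds.
tap can't start before shift 3 — holds.

No. deburr has to be in shift 3 is not satisfied.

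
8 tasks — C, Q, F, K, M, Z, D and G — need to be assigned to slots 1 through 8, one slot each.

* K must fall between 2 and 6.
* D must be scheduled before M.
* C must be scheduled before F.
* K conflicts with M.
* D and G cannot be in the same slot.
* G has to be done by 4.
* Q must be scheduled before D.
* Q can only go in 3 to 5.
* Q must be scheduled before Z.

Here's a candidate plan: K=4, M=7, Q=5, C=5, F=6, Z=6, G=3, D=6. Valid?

Yes, all constraints hold

C must be scheduled before F — holds.
D and G cannot be in the same slot — holds.
K must fall between 2 and 6 — holds.
Q must be scheduled before Z — holds.
G has to be done by 4 — holds.
D must be scheduled before M — holds.
Q must be scheduled before D — holds.
Q can only go in 3 to 5 — holds.
K conflicts with M — holds.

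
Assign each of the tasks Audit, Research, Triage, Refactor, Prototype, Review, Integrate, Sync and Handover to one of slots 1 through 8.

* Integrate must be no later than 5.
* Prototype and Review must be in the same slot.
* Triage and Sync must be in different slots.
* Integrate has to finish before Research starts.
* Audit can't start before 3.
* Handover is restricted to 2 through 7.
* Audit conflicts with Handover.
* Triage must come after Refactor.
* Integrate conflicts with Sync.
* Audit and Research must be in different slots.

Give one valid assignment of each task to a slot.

Review -> 1; Audit -> 3; Triage -> 2; Handover -> 2; Sync -> 3; Prototype -> 1; Research -> 2; Integrate -> 1; Refactor -> 1

Checking: Refactor(1) before Triage(2); Integrate(1) before Research(2); Audit(3) != Handover(2); Triage(2) != Sync(3); Integrate(1) != Sync(3); Audit(3) != Research(2); Prototype = Review = 1; Integrate=1 in [1,5]; Handover=2 in [2,7]; Audit=3 in [3,8].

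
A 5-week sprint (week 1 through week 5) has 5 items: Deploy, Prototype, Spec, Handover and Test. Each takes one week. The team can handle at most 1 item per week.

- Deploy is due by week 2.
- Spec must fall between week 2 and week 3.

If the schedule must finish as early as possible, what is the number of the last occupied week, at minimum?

5

With at most 1 per week and 5 tasks, at least 5 weeks are needed.
Spec can't be placed before week 2, so the schedule must run through at least week 2.
5 works (last occupied week: week 5): for example Handover=week 4; Deploy=week 1; Prototype=week 3; Test=week 5; Spec=week 2.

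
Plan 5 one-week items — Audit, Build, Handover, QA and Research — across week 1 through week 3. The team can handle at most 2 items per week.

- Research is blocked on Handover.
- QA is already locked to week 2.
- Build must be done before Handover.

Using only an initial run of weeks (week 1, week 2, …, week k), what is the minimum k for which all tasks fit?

3

The precedence chain requires at least 3 distinct weeks.
With at most 2 per week and 5 tasks, at least 3 weeks are needed.
3 works (last occupied week: week 3): for example Handover -> week 2, Build -> week 1, QA -> week 2, Audit -> week 1, Research -> week 3.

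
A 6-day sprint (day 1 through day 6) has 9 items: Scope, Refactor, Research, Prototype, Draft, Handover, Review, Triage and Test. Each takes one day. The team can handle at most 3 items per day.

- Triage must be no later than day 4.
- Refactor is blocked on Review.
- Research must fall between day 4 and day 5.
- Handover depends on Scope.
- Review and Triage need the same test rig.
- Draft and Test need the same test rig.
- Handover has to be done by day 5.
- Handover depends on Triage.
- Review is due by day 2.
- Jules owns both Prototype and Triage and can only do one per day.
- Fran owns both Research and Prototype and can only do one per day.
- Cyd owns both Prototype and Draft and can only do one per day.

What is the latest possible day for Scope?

day 4

Downstream work caps Scope at day 4.
Scope at day 4 is achievable: Research -> day 4; Draft -> day 2; Scope -> day 4; Triage -> day 2; Handover -> day 5; Prototype -> day 1; Test -> day 1; Refactor -> day 2; Review -> day 1.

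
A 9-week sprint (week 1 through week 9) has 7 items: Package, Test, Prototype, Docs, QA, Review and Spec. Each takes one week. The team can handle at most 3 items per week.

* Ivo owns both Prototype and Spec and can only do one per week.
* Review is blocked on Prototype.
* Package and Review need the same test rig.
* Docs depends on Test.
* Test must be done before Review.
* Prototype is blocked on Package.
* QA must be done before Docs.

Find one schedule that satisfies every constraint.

Package -> week 1, Prototype -> week 2, QA -> week 1, Docs -> week 2, Review -> week 3, Test -> week 1, Spec -> week 3

Checking: Test(week 1) before Docs(week 2); Package(week 1) before Prototype(week 2); Test(week 1) before Review(week 3); QA(week 1) before Docs(week 2); Prototype(week 2) before Review(week 3); Package(week 1) != Review(week 3); Prototype(week 2) != Spec(week 3); max 3 per week (cap 3).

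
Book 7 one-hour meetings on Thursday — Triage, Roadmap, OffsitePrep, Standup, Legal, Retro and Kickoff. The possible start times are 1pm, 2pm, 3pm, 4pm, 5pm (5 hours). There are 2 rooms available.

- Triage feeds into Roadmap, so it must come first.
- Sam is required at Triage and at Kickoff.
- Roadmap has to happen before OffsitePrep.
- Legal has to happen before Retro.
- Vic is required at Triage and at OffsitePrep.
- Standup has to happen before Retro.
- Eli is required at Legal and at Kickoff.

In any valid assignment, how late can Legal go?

Downstream work caps Legal at 4pm.
Legal at 4pm is achievable: Retro -> 5pm, Legal -> 4pm, Roadmap -> 2pm, Triage -> 1pm, Standup -> 1pm, Kickoff -> 2pm, OffsitePrep -> 3pm.

4pm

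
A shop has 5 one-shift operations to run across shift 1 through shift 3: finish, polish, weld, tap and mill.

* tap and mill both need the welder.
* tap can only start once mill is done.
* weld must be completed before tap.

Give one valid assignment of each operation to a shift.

finish=shift 1, weld=shift 1, polish=shift 1, tap=shift 2, mill=shift 1

Checking: weld(shift 1) before tap(shift 2); mill(shift 1) before tap(shift 2); tap(shift 2) != mill(shift 1).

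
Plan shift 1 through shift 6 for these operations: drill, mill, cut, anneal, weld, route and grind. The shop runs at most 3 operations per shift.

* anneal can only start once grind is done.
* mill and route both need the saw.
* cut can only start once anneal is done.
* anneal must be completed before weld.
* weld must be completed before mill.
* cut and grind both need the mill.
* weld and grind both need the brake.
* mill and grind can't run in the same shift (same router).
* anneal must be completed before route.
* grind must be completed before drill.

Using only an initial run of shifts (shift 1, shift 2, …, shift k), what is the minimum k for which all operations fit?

The precedence chain requires at least 4 distinct shifts.
With at most 3 per shift and 7 operations, at least 3 shifts are needed.
4 works (last occupied shift: shift 4): for example route=shift 3, weld=shift 3, mill=shift 4, grind=shift 1, drill=shift 2, anneal=shift 2, cut=shift 3.

4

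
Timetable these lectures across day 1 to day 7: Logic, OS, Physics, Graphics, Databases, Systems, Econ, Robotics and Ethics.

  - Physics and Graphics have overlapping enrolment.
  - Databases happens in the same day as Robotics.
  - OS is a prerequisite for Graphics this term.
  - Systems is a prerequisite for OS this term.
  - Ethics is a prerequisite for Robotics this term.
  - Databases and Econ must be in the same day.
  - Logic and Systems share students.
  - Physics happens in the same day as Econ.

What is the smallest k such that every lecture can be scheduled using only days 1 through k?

The precedence chain requires at least 3 distinct days.
3 works (last occupied day: day 3): for example Econ -> day 2, Graphics -> day 3, OS -> day 2, Systems -> day 1, Robotics -> day 2, Ethics -> day 1, Logic -> day 2, Databases -> day 2, Physics -> day 2.

3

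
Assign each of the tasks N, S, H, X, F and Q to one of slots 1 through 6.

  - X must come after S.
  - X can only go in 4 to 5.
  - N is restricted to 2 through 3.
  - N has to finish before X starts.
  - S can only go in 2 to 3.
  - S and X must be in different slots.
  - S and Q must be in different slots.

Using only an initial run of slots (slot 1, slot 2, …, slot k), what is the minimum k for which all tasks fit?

The precedence chain requires at least 2 distinct slots.
X can't be placed before 4, so the schedule must run through at least slot 4.
4 works (last occupied slot: 4): for example Q -> 1, H -> 1, N -> 2, F -> 1, S -> 2, X -> 4.

4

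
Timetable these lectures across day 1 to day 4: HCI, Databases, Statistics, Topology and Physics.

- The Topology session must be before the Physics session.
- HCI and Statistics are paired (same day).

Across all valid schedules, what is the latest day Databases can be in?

Databases at day 4 is achievable: Databases=day 4; Physics=day 2; HCI=day 1; Statistics=day 1; Topology=day 1.

day 4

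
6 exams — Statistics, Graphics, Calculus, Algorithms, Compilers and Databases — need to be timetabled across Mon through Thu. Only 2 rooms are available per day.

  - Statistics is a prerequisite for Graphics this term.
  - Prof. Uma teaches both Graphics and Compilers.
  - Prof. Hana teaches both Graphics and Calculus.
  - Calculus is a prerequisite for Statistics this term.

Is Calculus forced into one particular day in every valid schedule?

No

Calculus can be Mon (e.g. Compilers in Tue; Algorithms in Mon; Calculus in Mon; Statistics in Tue; Graphics in Wed; Databases in Wed) or Tue (e.g. Databases -> Tue, Statistics -> Wed, Graphics -> Thu, Compilers -> Mon, Algorithms -> Mon, Calculus -> Tue).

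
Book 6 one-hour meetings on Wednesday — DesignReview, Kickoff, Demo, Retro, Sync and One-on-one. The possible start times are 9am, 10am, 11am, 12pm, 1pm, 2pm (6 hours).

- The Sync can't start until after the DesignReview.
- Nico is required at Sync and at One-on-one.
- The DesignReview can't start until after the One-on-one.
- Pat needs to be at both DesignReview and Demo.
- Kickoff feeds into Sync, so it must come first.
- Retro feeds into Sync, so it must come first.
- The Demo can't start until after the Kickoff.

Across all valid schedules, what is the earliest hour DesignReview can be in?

10am

Precedence pushes DesignReview to at least 10am; downstream work caps DesignReview at 1pm.
DesignReview at 10am is achievable: Sync in 11am, Kickoff in 9am, DesignReview in 10am, Demo in 11am, Retro in 9am, One-on-one in 9am.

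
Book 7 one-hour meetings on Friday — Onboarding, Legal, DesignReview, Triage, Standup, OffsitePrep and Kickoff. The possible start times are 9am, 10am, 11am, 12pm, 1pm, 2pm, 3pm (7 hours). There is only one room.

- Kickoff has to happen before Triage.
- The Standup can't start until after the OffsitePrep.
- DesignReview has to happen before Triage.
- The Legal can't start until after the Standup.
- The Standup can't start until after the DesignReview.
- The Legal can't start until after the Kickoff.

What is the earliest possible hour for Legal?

1pm

Precedence pushes Legal to at least 11am.
Legal at 1pm is achievable: Standup=11am, DesignReview=9am, Legal=1pm, OffsitePrep=10am, Triage=2pm, Kickoff=12pm, Onboarding=3pm.
Nothing earlier works — the capacity limit rule out every hour before 1pm.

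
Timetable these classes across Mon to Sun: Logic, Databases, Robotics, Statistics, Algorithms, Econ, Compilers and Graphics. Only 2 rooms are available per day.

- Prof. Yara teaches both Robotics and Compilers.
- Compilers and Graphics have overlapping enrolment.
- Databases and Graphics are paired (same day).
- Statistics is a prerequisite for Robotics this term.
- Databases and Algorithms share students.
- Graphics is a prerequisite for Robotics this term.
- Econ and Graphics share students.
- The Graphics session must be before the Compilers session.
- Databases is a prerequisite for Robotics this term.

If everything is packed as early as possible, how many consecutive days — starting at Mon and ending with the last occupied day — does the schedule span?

The precedence chain requires at least 2 distinct days.
With at most 2 per day and 8 classes, at least 4 days are needed.
4 works (last occupied day: Thu): for example Databases in Mon; Robotics in Wed; Algorithms in Thu; Econ in Thu; Statistics in Tue; Logic in Wed; Compilers in Tue; Graphics in Mon.

4 days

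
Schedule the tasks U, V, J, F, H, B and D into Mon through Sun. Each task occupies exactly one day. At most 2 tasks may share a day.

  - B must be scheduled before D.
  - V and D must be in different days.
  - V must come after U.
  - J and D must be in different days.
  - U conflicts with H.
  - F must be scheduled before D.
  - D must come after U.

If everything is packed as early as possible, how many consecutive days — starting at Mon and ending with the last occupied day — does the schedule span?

4 days

The precedence chain requires at least 2 distinct days.
With at most 2 per day and 7 tasks, at least 4 days are needed.
4 works (last occupied day: Thu): for example V -> Tue, F -> Mon, D -> Wed, H -> Wed, U -> Mon, B -> Tue, J -> Thu.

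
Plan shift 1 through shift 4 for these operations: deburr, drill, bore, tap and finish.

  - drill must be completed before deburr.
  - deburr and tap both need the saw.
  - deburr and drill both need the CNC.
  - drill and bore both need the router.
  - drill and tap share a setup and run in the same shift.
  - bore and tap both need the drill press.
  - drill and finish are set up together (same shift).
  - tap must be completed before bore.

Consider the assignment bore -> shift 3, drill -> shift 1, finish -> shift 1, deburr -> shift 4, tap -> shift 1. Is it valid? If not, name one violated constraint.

deburr and tap both need the saw — holds.
drill and tap share a setup and run in the same shift — holds.
deburr and drill both need the CNC — holds.
drill must be completed before deburr — holds.
drill and bore both need the router — holds.
tap must be completed before bore — holds.
drill and finish are set up together (same shift) — holds.
bore and tap both need the drill press — holds.

Yes, all constraints hold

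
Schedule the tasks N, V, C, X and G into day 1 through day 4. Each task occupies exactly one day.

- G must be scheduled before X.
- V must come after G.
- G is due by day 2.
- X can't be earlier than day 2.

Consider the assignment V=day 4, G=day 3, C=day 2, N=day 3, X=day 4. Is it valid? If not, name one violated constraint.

No — it violates: G is due by day 2

G is due by day 2 — violated.
V must come after G — holds.
G must be scheduled before X — holds.
X can't be earlier than day 2 — holds.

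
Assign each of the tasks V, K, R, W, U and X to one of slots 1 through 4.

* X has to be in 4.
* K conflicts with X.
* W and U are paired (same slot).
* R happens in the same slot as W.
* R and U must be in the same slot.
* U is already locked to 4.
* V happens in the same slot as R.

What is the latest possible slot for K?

K at 3 is achievable: U in 4, V in 4, W in 4, K in 3, R in 4, X in 4.
Nothing later works — the conflict constraints rule out every slot after 3.

3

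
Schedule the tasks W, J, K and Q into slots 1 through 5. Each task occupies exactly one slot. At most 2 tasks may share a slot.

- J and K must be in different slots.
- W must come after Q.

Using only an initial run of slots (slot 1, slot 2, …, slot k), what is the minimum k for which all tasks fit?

The precedence chain requires at least 2 distinct slots.
With at most 2 per slot and 4 tasks, at least 2 slots are needed.
2 works (last occupied slot: 2): for example J=1; Q=1; K=2; W=2.

2 slots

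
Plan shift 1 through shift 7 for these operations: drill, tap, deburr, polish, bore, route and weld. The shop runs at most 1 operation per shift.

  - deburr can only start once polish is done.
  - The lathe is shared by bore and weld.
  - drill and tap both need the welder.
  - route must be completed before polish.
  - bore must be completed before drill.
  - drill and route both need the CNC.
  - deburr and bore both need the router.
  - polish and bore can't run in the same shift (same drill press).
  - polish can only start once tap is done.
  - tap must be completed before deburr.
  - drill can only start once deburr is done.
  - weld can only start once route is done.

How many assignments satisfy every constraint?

52

Splitting on drill: it can be shift 6 (10), shift 7 (42). Listing each branch's schedules as (tap, deburr, polish, bore, route, weld) by shift number:
drill=shift 6: (1,4,3,5,2,7) (1,5,3,4,2,7) (1,5,4,2,3,7) (1,5,4,3,2,7) (2,4,3,5,1,7) (2,5,3,4,1,7) (2,5,4,1,3,7) (2,5,4,3,1,7) (3,5,4,1,2,7) (3,5,4,2,1,7) — 10.
drill=shift 7: (1,4,3,5,2,6) (1,4,3,6,2,5) (1,5,3,4,2,6) (1,5,3,6,2,4) (1,5,4,2,3,6) (1,5,4,3,2,6) (1,5,4,6,2,3) (1,6,3,4,2,5) (1,6,3,5,2,4) (1,6,4,2,3,5) (1,6,4,3,2,5) (1,6,4,5,2,3) (1,6,5,2,3,4) (1,6,5,3,2,4) (1,6,5,4,2,3) (2,4,3,5,1,6) (2,4,3,6,1,5) (2,5,3,4,1,6) (2,5,3,6,1,4) (2,5,4,1,3,6) (2,5,4,3,1,6) (2,5,4,6,1,3) (2,6,3,4,1,5) (2,6,3,5,1,4) (2,6,4,1,3,5) (2,6,4,3,1,5) (2,6,4,5,1,3) (2,6,5,1,3,4) (2,6,5,3,1,4) (2,6,5,4,1,3) (3,5,4,1,2,6) (3,5,4,2,1,6) (3,5,4,6,1,2) (3,6,4,1,2,5) (3,6,4,2,1,5) (3,6,4,5,1,2) (3,6,5,1,2,4) (3,6,5,2,1,4) (3,6,5,4,1,2) (4,6,5,1,2,3) (4,6,5,2,1,3) (4,6,5,3,1,2) — 42.
Summing: 10 + 42 = 52.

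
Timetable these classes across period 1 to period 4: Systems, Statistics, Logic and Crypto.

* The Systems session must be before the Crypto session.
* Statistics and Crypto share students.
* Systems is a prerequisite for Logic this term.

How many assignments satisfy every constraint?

Splitting on Systems: it can be period 1 (27), period 2 (12), period 3 (3). Listing each branch's schedules as (Statistics, Logic, Crypto) by period number:
Systems=period 1: (1,2,2) (1,2,3) (1,2,4) (1,3,2) (1,3,3) (1,3,4) (1,4,2) (1,4,3) (1,4,4) (2,2,3) (2,2,4) (2,3,3) (2,3,4) (2,4,3) (2,4,4) (3,2,2) (3,2,4) (3,3,2) (3,3,4) (3,4,2) (3,4,4) (4,2,2) (4,2,3) (4,3,2) (4,3,3) (4,4,2) (4,4,3) — 27.
Systems=period 2: (1,3,3) (1,3,4) (1,4,3) (1,4,4) (2,3,3) (2,3,4) (2,4,3) (2,4,4) (3,3,4) (3,4,4) (4,3,3) (4,4,3) — 12.
Systems=period 3: (1,4,4) (2,4,4) (3,4,4) — 3.
Summing: 27 + 12 + 3 = 42.

42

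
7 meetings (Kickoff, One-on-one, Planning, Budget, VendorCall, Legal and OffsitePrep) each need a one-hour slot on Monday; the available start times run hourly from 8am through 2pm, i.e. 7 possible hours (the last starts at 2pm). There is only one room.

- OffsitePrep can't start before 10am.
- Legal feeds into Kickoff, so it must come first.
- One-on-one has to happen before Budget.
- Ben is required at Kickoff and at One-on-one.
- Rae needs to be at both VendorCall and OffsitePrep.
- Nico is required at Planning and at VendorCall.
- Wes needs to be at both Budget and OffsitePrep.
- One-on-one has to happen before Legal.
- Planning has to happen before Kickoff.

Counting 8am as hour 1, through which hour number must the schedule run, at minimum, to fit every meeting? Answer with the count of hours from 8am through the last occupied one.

The precedence chain requires at least 3 distinct hours.
With at most 1 per hour and 7 meetings, at least 7 hours are needed.
7 works (last occupied hour: 2pm): for example One-on-one in 8am, OffsitePrep in 10am, Kickoff in 12pm, Legal in 9am, VendorCall in 2pm, Budget in 1pm, Planning in 11am.

7 hours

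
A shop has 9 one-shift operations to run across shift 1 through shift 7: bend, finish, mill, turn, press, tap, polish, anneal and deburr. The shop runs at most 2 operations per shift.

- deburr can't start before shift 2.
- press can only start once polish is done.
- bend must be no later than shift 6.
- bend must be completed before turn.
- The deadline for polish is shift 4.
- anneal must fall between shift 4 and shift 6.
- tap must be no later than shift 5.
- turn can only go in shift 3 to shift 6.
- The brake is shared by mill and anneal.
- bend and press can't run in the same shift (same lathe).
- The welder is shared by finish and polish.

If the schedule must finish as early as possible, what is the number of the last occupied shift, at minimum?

The precedence chain requires at least 2 distinct shifts.
With at most 2 per shift and 9 operations, at least 5 shifts are needed.
anneal can't be placed before shift 4, so the schedule must run through at least shift 4.
5 works (last occupied shift: shift 5): for example polish=shift 1; turn=shift 3; finish=shift 3; bend=shift 1; deburr=shift 2; tap=shift 4; anneal=shift 4; mill=shift 5; press=shift 2.

5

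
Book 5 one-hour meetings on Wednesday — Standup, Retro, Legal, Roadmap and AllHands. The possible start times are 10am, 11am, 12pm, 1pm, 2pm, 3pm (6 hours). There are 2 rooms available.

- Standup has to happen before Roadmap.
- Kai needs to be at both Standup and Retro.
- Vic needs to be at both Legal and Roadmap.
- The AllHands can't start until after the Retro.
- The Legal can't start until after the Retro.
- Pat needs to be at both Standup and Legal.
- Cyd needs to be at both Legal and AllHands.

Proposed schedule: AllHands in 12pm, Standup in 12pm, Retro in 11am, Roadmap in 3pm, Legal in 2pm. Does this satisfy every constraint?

Kai needs to be at both Standup and Retro — holds.
Pat needs to be at both Standup and Legal — holds.
Standup has to happen before Roadmap — holds.
The AllHands can't start until after the Retro — holds.
Cyd needs to be at both Legal and AllHands — holds.
Vic needs to be at both Legal and Roadmap — holds.
There are 2 rooms available — holds.
The Legal can't start until after the Retro — holds.

Valid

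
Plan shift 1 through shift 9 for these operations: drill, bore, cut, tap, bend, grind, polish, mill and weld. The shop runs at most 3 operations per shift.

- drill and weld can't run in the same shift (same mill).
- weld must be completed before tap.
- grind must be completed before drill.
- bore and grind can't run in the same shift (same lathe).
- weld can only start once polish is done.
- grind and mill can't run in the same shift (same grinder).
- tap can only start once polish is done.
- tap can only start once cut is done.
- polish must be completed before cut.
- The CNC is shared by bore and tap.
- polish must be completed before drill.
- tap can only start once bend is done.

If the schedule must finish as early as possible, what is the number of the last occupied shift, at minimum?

The precedence chain requires at least 3 distinct shifts.
With at most 3 per shift and 9 operations, at least 3 shifts are needed.
3 works (last occupied shift: shift 3): for example cut in shift 2, drill in shift 3, grind in shift 1, tap in shift 3, bend in shift 1, bore in shift 2, weld in shift 2, mill in shift 3, polish in shift 1.

3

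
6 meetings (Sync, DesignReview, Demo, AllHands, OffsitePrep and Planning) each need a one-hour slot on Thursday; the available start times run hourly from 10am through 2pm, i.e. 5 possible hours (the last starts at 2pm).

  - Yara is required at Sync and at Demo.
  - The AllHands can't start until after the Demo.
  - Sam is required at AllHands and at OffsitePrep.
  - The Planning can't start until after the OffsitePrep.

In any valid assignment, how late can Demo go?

Downstream work caps Demo at 1pm.
Demo at 1pm is achievable: Demo -> 1pm, Planning -> 11am, DesignReview -> 10am, Sync -> 10am, OffsitePrep -> 10am, AllHands -> 2pm.

1pm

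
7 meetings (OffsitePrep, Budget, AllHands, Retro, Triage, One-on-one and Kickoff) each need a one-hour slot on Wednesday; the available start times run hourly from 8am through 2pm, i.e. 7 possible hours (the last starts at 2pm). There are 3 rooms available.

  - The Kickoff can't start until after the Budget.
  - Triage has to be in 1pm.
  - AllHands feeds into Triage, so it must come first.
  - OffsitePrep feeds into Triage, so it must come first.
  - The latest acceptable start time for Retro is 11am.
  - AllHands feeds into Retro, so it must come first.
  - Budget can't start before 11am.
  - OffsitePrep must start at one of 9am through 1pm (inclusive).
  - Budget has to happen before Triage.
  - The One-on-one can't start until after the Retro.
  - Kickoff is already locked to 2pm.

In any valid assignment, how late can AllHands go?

10am

Downstream work caps AllHands at 10am.
AllHands at 10am is achievable: AllHands -> 10am, OffsitePrep -> 9am, Kickoff -> 2pm, Budget -> 11am, Triage -> 1pm, One-on-one -> 12pm, Retro -> 11am.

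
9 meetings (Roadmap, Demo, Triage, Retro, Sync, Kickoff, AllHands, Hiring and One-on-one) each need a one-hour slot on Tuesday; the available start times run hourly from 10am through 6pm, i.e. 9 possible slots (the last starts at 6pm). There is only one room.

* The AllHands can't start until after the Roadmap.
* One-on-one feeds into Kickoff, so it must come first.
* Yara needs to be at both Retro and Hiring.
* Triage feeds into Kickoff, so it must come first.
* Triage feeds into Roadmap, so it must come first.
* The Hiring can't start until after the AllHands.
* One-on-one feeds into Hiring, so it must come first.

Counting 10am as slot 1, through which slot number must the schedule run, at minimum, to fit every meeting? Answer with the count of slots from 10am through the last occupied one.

9

The precedence chain requires at least 4 distinct slots.
With at most 1 per slot and 9 meetings, at least 9 slots are needed.
9 works (last occupied slot: 6pm): for example AllHands -> 2pm, Retro -> 5pm, Sync -> 6pm, One-on-one -> 12pm, Hiring -> 3pm, Kickoff -> 1pm, Demo -> 4pm, Triage -> 10am, Roadmap -> 11am.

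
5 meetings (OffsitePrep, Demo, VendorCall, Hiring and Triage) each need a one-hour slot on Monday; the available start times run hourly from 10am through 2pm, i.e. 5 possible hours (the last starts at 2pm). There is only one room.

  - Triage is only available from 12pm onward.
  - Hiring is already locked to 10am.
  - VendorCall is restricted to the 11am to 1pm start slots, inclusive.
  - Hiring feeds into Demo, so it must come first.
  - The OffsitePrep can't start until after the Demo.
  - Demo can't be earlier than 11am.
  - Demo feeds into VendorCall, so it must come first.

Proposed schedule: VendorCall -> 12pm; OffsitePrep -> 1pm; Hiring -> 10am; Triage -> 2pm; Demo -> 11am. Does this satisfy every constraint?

VendorCall is restricted to the 11am to 1pm start slots, inclusive — holds.
The OffsitePrep can't start until after the Demo — holds.
Hiring is already locked to 10am — holds.
Triage is only available from 12pm onward — holds.
Demo feeds into VendorCall, so it must come first — holds.
Hiring feeds into Demo, so it must come first — holds.
Demo can't be earlier than 11am — holds.
There is only one room — holds.

Valid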